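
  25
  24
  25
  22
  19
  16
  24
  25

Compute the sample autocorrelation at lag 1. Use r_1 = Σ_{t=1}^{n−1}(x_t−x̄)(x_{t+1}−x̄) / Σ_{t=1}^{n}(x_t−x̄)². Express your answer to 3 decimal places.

0.317

Mean x̄ = (25 + 24 + 25 + 22 + 19 + 16 + 24 + 25)/8 = 22.5000
Deviations from mean: 2.5000, 1.5000, 2.5000, -0.5000, -3.5000, -6.5000, 1.5000, 2.5000
Σ(x_t−x̄)(x_{t+1}−x̄) = (3.7500) + (3.7500) + (-1.2500) + (1.7500) + (22.7500) + (-9.7500) + (3.7500) = 24.7500
Denominator Σ(x_t−x̄)² = 78.0000
r_1 = 24.7500 / 78.0000 = 0.317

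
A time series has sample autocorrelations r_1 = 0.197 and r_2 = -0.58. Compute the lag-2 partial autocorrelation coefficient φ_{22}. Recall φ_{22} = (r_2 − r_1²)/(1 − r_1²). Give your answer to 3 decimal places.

φ_{22} = (r_2 − r_1²) / (1 − r_1²)
r_1² = (0.197)² = 0.038809
Numerator = -0.58 − 0.0388 = -0.6188; denominator = 1 − 0.0388 = 0.9612
φ_{22} = -0.6188 / 0.9612 = -0.644

-0.644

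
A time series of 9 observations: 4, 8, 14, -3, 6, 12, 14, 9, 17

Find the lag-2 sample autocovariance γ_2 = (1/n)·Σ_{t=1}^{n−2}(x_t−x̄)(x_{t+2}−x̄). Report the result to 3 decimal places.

Mean x̄ = (4 + 8 + 14 − 3 + 6 + 12 + 14 + 9 + 17)/9 = 9.0000
Σ_{t=1}^{7}(x_t−x̄)(x_{t+2}−x̄) = -39.0000
γ_2 = -39.0000 / 9 = -4.333

-4.333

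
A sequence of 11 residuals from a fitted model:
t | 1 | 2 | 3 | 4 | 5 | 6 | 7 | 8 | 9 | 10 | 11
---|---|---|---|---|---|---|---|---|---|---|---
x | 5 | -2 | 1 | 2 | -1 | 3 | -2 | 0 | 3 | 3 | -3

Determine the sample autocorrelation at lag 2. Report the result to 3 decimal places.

Mean x̄ = (5 − 2 + 1 + 2 − 1 + 3 − 2 + 0 + 3 + 3 − 3)/11 = 0.8182
Numerator Σ_{t=1}^{9}(x_t−x̄)(x_{t+2}−x̄) = -13.2479
Denominator Σ(x_t−x̄)² = 67.6364
r_2 = -13.2479 / 67.6364 = -0.196

-0.196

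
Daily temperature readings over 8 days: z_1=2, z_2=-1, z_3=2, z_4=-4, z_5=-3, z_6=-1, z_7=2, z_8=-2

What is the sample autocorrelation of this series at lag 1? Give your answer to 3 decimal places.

Mean z̄ = (2 − 1 + 2 − 4 − 3 − 1 + 2 − 2)/8 = -0.6250
Deviations from mean: 2.6250, -0.3750, 2.6250, -3.3750, -2.3750, -0.3750, 2.6250, -1.3750
Σ(z_t−z̄)(z_{t+1}−z̄) = (-0.9844) + (-0.9844) + (-8.8594) + (8.0156) + (0.8906) + (-0.9844) + (-3.6094) = -6.5156
Denominator Σ(z_t−z̄)² = 39.8750
r_1 = -6.5156 / 39.8750 = -0.163

-0.163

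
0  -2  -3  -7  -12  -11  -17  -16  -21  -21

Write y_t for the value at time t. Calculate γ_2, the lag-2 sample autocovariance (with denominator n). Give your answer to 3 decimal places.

Mean ȳ = (0 − 2 − 3 − 7 − 12 − 11 − 17 − 16 − 21 − 21)/10 = -11.0000
Σ_{t=1}^{8}(y_t−ȳ)(y_{t+2}−ȳ) = 232.0000
γ_2 = 232.0000 / 10 = 23.200

23.200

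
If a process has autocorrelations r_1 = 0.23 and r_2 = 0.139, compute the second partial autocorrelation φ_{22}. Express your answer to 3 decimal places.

φ_{22} = (r_2 − r_1²) / (1 − r_1²)
r_1² = (0.23)² = 0.0529
Numerator = 0.139 − 0.0529 = 0.0861; denominator = 1 − 0.0529 = 0.9471
φ_{22} = 0.0861 / 0.9471 = 0.091

0.091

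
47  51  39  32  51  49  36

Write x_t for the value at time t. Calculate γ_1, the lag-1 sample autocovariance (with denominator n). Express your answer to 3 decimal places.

Mean x̄ = (47 + 51 + 39 + 32 + 51 + 49 + 36)/7 = 43.5714
Σ_{t=1}^{6}(x_t−x̄)(x_{t+1}−x̄) = -42.3265
γ_1 = -42.3265 / 7 = -6.047

-6.047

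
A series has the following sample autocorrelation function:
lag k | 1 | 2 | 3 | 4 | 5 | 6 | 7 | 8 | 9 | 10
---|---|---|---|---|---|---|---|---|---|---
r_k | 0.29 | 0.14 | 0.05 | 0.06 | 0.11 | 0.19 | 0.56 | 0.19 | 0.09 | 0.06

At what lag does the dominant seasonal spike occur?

The largest autocorrelation is r_7 = 0.56; the remaining lags stay at or below 0.29. The elevated value at lag 1 (0.29), dropping to 0.14 at lag 2, reflects decaying short-term dependence rather than seasonality.
The dominant spike at lag 7 indicates a seasonal period of 7.

7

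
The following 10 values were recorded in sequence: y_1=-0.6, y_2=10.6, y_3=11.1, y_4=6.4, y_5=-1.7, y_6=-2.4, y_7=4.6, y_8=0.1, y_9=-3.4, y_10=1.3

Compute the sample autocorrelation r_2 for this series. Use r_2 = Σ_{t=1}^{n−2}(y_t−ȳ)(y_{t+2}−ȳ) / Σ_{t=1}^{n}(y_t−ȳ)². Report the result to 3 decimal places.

-0.227

Mean ȳ = (-0.6 + 10.6 + 11.1 + 6.4 − 1.7 − 2.4 + 4.6 + 0.1 − 3.4 + 1.3)/10 = 2.6000
Numerator Σ_{t=1}^{8}(y_t−ȳ)(y_{t+2}−ȳ) = -57.2000
Denominator Σ(y_t−ȳ)² = 252.3600
r_2 = -57.2000 / 252.3600 = -0.227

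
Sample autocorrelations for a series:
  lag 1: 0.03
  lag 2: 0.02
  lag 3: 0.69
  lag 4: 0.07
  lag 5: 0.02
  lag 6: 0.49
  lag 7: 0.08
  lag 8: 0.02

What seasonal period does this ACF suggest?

The largest autocorrelation is r_3 = 0.69, with a weaker echo at lag 6 (0.49); the remaining lags stay at or below 0.08.
The dominant spike at lag 3 indicates a seasonal period of 3.

3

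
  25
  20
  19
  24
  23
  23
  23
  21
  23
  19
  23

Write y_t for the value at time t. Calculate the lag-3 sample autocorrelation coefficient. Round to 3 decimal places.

-0.034

Mean ȳ = (25 + 20 + 19 + 24 + 23 + 23 + 23 + 21 + 23 + 19 + 23)/11 = 22.0909
Numerator Σ_{t=1}^{8}(y_t−ȳ)(y_{t+3}−ȳ) = -1.3884
Denominator Σ(y_t−ȳ)² = 40.9091
r_3 = -1.3884 / 40.9091 = -0.034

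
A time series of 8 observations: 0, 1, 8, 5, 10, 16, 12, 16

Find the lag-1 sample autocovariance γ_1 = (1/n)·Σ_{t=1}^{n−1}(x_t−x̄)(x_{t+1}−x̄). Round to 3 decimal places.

Mean x̄ = (0 + 1 + 8 + 5 + 10 + 16 + 12 + 16)/8 = 8.5000
Σ_{t=1}^{7}(x_t−x̄)(x_{t+1}−x̄) = 127.7500
γ_1 = 127.7500 / 8 = 15.969

15.969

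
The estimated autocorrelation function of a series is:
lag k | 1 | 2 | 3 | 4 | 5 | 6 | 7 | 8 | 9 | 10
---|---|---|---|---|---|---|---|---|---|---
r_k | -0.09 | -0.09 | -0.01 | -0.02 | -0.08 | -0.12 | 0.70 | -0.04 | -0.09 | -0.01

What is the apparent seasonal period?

7

The largest autocorrelation is r_7 = 0.70; the remaining lags stay at or below -0.01.
The dominant spike at lag 7 indicates a seasonal period of 7.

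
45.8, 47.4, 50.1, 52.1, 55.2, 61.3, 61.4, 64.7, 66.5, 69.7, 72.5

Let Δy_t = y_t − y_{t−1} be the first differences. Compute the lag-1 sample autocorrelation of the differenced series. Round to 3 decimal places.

First differences Δy: 1.6, 2.7, 2.0, 3.1, 6.1, 0.1, 3.3, 1.8, 3.2, 2.8
Mean of differences = 2.6700
Numerator Σ(Δy_t−Δȳ)(Δy_{t+1}−Δȳ) = -10.2399
Denominator Σ(Δy_t−Δȳ)² = 21.6010
r_1(Δy) = -10.2399 / 21.6010 = -0.474

-0.474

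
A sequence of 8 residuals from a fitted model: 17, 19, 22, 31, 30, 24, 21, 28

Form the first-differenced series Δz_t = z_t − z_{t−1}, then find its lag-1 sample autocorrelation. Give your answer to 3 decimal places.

First differences Δz: 2, 3, 9, -1, -6, -3, 7
Mean of differences = 1.5714
Numerator Σ(Δz_t−Δz̄)(Δz_{t+1}−Δz̄) = 21.3878
Denominator Σ(Δz_t−Δz̄)² = 171.7143
r_1(Δz) = 21.3878 / 171.7143 = 0.125

0.125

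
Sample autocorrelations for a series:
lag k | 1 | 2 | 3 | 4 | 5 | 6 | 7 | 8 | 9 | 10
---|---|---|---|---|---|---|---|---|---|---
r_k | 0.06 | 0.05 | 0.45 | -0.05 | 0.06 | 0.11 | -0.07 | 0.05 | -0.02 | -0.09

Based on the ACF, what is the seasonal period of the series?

The largest autocorrelation is r_3 = 0.45; the remaining lags stay at or below 0.11.
The dominant spike at lag 3 indicates a seasonal period of 3.

3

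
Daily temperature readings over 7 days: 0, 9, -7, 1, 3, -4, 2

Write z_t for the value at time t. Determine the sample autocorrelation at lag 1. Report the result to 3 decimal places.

Mean z̄ = (0 + 9 − 7 + 1 + 3 − 4 + 2)/7 = 0.5714
Deviations from mean: -0.5714, 8.4286, -7.5714, 0.4286, 2.4286, -4.5714, 1.4286
Numerator Σ_{t=1}^{6}(z_t−z̄)(z_{t+1}−z̄) = -88.4694
Denominator Σ(z_t−z̄)² = 157.7143
r_1 = -88.4694 / 157.7143 = -0.561

-0.561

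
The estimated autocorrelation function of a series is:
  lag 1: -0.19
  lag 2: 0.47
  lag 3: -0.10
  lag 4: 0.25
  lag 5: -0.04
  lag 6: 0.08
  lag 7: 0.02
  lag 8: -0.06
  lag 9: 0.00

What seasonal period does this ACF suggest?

2

The largest autocorrelation is r_2 = 0.47, with a weaker echo at lag 4 (0.25); the remaining lags stay at or below 0.08.
The dominant spike at lag 2 indicates a seasonal period of 2.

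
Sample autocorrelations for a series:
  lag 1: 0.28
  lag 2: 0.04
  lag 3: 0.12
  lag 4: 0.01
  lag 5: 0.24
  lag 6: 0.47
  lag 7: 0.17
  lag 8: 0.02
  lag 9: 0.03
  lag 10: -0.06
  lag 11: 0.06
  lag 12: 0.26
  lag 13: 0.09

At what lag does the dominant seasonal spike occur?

6

The largest autocorrelation is r_6 = 0.47; the remaining lags stay at or below 0.28. The elevated value at lag 1 (0.28), dropping to 0.04 at lag 2, reflects decaying short-term dependence rather than seasonality.
The dominant spike at lag 6 indicates a seasonal period of 6.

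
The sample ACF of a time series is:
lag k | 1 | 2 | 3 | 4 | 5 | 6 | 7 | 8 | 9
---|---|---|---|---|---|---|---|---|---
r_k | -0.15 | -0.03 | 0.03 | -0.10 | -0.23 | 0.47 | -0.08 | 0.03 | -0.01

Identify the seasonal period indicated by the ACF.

6

The largest autocorrelation is r_6 = 0.47; the remaining lags stay at or below 0.03.
The dominant spike at lag 6 indicates a seasonal period of 6.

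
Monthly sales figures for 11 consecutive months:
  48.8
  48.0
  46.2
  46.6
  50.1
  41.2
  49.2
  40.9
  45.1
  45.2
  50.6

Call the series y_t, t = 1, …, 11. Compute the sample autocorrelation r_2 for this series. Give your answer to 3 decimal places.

Mean ȳ = (48.8 + 48.0 + 46.2 + 46.6 + 50.1 + 41.2 + 49.2 + 40.9 + 45.1 + 45.2 + 50.6)/11 = 46.5364
Numerator Σ_{t=1}^{9}(y_t−ȳ)(y_{t+2}−ȳ) = 35.2328
Denominator Σ(y_t−ȳ)² = 107.7855
r_2 = 35.2328 / 107.7855 = 0.327

0.327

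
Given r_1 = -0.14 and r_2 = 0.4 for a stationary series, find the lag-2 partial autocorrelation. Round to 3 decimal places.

φ_{22} = (r_2 − r_1²) / (1 − r_1²)
r_1² = (-0.14)² = 0.0196
Numerator = 0.4 − 0.0196 = 0.3804; denominator = 1 − 0.0196 = 0.9804
φ_{22} = 0.3804 / 0.9804 = 0.388

0.388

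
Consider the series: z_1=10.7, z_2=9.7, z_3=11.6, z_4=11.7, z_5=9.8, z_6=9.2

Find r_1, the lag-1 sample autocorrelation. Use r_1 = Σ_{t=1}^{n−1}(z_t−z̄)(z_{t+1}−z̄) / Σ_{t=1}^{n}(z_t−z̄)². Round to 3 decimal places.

Mean z̄ = (10.7 + 9.7 + 11.6 + 11.7 + 9.8 + 9.2)/6 = 10.4500
Deviations from mean: 0.2500, -0.7500, 1.1500, 1.2500, -0.6500, -1.2500
Numerator Σ_{t=1}^{5}(z_t−z̄)(z_{t+1}−z̄) = 0.3875
Denominator Σ(z_t−z̄)² = 5.4950
r_1 = 0.3875 / 5.4950 = 0.071

0.071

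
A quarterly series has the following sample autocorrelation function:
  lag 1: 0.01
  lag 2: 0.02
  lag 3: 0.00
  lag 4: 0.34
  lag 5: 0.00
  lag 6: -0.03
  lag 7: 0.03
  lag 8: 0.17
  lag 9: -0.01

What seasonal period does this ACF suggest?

4

The largest autocorrelation is r_4 = 0.34, with a weaker echo at lag 8 (0.17); the remaining lags stay at or below 0.03.
The dominant spike at lag 4 indicates a seasonal period of 4.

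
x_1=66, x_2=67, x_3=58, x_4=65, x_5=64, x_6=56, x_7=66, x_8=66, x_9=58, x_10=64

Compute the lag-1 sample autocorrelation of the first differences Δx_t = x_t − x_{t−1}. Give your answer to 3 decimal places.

-0.508

First differences Δx: 1, -9, 7, -1, -8, 10, 0, -8, 6
Mean of differences = -0.2222
Numerator Σ(Δx_t−Δx̄)(Δx_{t+1}−Δx̄) = -201.0494
Denominator Σ(Δx_t−Δx̄)² = 395.5556
r_1(Δx) = -201.0494 / 395.5556 = -0.508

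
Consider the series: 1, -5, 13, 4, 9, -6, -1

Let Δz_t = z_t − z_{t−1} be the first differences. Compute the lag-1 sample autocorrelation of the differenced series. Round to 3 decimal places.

-0.651

First differences Δz: -6, 18, -9, 5, -15, 5
Mean of differences = -0.3333
Numerator Σ(Δz_t−Δz̄)(Δz_{t+1}−Δz̄) = -465.4444
Denominator Σ(Δz_t−Δz̄)² = 715.3333
r_1(Δz) = -465.4444 / 715.3333 = -0.651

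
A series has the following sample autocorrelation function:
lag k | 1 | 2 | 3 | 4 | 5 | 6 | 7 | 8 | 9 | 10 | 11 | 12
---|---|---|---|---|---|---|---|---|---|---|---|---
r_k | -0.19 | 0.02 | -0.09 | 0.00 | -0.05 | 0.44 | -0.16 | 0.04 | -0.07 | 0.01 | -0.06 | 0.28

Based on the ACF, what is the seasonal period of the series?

6

The largest autocorrelation is r_6 = 0.44, with a weaker echo at lag 12 (0.28); the remaining lags stay at or below 0.04.
The dominant spike at lag 6 indicates a seasonal period of 6.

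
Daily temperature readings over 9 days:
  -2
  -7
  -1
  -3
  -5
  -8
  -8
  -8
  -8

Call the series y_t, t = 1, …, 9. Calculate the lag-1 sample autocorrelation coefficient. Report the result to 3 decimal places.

Mean ȳ = (-2 − 7 − 1 − 3 − 5 − 8 − 8 − 8 − 8)/9 = -5.5556
Numerator Σ_{t=1}^{8}(y_t−ȳ)(y_{t+1}−ȳ) = 17.9136
Denominator Σ(y_t−ȳ)² = 66.2222
r_1 = 17.9136 / 66.2222 = 0.271

0.271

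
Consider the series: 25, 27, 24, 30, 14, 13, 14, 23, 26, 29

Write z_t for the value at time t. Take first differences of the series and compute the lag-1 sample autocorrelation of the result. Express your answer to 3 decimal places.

First differences Δz: 2, -3, 6, -16, -1, 1, 9, 3, 3
Mean of differences = 0.4444
Numerator Σ(Δz_t−Δz̄)(Δz_{t+1}−Δz̄) = -59.7531
Denominator Σ(Δz_t−Δz̄)² = 404.2222
r_1(Δz) = -59.7531 / 404.2222 = -0.148

-0.148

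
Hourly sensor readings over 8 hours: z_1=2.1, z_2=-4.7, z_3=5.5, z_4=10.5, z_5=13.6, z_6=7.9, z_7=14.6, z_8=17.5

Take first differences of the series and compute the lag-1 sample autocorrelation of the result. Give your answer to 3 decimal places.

-0.366

First differences Δz: -6.8, 10.2, 5.0, 3.1, -5.7, 6.7, 2.9
Mean of differences = 2.2000
Numerator Σ(Δz_t−Δz̄)(Δz_{t+1}−Δz̄) = -86.5900
Denominator Σ(Δz_t−Δz̄)² = 236.8000
r_1(Δz) = -86.5900 / 236.8000 = -0.366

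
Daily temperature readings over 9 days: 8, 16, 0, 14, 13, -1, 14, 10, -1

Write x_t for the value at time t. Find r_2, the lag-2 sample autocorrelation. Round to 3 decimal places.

-0.225

Mean x̄ = (8 + 16 + 0 + 14 + 13 − 1 + 14 + 10 − 1)/9 = 8.1111
Numerator Σ_{t=1}^{7}(x_t−x̄)(x_{t+2}−x̄) = -88.0247
Denominator Σ(x_t−x̄)² = 390.8889
r_2 = -88.0247 / 390.8889 = -0.225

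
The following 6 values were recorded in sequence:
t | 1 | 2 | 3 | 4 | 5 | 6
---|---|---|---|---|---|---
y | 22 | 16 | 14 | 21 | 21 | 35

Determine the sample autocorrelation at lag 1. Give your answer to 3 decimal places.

0.133

Mean ȳ = (22 + 16 + 14 + 21 + 21 + 35)/6 = 21.5000
Deviations from mean: 0.5000, -5.5000, -7.5000, -0.5000, -0.5000, 13.5000
Σ(y_t−ȳ)(y_{t+1}−ȳ) = (-2.7500) + (41.2500) + (3.7500) + (0.2500) + (-6.7500) = 35.7500
Denominator Σ(y_t−ȳ)² = 269.5000
r_1 = 35.7500 / 269.5000 = 0.133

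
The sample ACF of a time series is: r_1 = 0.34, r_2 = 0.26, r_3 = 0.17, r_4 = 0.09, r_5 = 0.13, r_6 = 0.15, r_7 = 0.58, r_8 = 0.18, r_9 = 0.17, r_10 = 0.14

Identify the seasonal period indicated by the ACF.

The largest autocorrelation is r_7 = 0.58; the remaining lags stay at or below 0.34. The elevated value at lag 1 (0.34), dropping to 0.26 at lag 2, reflects decaying short-term dependence rather than seasonality.
The dominant spike at lag 7 indicates a seasonal period of 7.

7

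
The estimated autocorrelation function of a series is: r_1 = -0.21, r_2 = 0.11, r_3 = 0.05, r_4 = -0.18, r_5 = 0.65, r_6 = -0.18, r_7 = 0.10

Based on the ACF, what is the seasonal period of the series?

The largest autocorrelation is r_5 = 0.65; the remaining lags stay at or below 0.11.
The dominant spike at lag 5 indicates a seasonal period of 5.

5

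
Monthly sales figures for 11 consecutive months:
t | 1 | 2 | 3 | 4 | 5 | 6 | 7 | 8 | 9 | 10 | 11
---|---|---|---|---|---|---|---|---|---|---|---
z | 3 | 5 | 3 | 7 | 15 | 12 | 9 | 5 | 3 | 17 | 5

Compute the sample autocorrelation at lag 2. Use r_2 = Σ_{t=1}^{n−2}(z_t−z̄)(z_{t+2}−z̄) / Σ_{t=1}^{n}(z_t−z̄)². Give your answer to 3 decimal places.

-0.137

Mean z̄ = (3 + 5 + 3 + 7 + 15 + 12 + 9 + 5 + 3 + 17 + 5)/11 = 7.6364
Numerator Σ_{t=1}^{9}(z_t−z̄)(z_{t+2}−z̄) = -33.9917
Denominator Σ(z_t−z̄)² = 248.5455
r_2 = -33.9917 / 248.5455 = -0.137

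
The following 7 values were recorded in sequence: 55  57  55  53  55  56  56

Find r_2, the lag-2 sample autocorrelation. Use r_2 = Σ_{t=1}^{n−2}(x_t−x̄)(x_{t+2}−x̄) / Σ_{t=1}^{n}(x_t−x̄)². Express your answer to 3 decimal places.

Mean x̄ = (55 + 57 + 55 + 53 + 55 + 56 + 56)/7 = 55.2857
Σ(x_t−x̄)(x_{t+2}−x̄) = (0.0816) + (-3.9184) + (0.0816) + (-1.6327) + (-0.2041) = -5.5918
Denominator Σ(x_t−x̄)² = 9.4286
r_2 = -5.5918 / 9.4286 = -0.593

-0.593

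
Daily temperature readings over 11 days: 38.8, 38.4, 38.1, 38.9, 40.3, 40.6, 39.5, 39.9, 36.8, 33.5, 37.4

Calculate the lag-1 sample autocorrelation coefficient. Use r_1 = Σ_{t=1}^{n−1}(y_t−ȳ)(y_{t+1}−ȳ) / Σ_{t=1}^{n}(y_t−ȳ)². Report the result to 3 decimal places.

Mean ȳ = (38.8 + 38.4 + 38.1 + 38.9 + 40.3 + 40.6 + 39.5 + 39.9 + 36.8 + 33.5 + 37.4)/11 = 38.3818
Numerator Σ_{t=1}^{10}(y_t−ȳ)(y_{t+1}−ȳ) = 19.3969
Denominator Σ(y_t−ȳ)² = 39.9764
r_1 = 19.3969 / 39.9764 = 0.485

0.485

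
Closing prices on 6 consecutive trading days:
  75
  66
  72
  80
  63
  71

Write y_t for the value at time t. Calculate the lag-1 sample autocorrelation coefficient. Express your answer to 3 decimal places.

-0.468

Mean ȳ = (75 + 66 + 72 + 80 + 63 + 71)/6 = 71.1667
Σ(y_t−ȳ)(y_{t+1}−ȳ) = (-19.8056) + (-4.3056) + (7.3611) + (-72.1389) + (1.3611) = -87.5278
Denominator Σ(y_t−ȳ)² = 186.8333
r_1 = -87.5278 / 186.8333 = -0.468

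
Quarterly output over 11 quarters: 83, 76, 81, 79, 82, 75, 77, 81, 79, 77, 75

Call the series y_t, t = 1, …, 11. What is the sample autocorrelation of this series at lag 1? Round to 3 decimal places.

-0.243

Mean ȳ = (83 + 76 + 81 + 79 + 82 + 75 + 77 + 81 + 79 + 77 + 75)/11 = 78.6364
Numerator Σ_{t=1}^{10}(y_t−ȳ)(y_{t+1}−ȳ) = -19.5868
Denominator Σ(y_t−ȳ)² = 80.5455
r_1 = -19.5868 / 80.5455 = -0.243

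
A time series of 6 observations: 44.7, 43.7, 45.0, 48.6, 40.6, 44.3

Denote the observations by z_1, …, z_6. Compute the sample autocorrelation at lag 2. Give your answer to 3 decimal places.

Mean z̄ = (44.7 + 43.7 + 45.0 + 48.6 + 40.6 + 44.3)/6 = 44.4833
Deviations from mean: 0.2167, -0.7833, 0.5167, 4.1167, -3.8833, -0.1833
Numerator Σ_{t=1}^{4}(z_t−z̄)(z_{t+2}−z̄) = -5.8739
Denominator Σ(z_t−z̄)² = 32.9883
r_2 = -5.8739 / 32.9883 = -0.178

-0.178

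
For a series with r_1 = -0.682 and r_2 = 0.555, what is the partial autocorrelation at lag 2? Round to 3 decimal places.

φ_{22} = (r_2 − r_1²) / (1 − r_1²)
r_1² = (-0.682)² = 0.465124
Numerator = 0.555 − 0.4651 = 0.0899; denominator = 1 − 0.4651 = 0.5349
φ_{22} = 0.0899 / 0.5349 = 0.168

0.168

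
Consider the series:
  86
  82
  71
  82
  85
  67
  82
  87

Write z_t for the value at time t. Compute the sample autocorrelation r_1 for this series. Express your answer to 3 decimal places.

-0.238

Mean z̄ = (86 + 82 + 71 + 82 + 85 + 67 + 82 + 87)/8 = 80.2500
Deviations from mean: 5.7500, 1.7500, -9.2500, 1.7500, 4.7500, -13.2500, 1.7500, 6.7500
Σ(z_t−z̄)(z_{t+1}−z̄) = (10.0625) + (-16.1875) + (-16.1875) + (8.3125) + (-62.9375) + (-23.1875) + (11.8125) = -88.3125
Denominator Σ(z_t−z̄)² = 371.5000
r_1 = -88.3125 / 371.5000 = -0.238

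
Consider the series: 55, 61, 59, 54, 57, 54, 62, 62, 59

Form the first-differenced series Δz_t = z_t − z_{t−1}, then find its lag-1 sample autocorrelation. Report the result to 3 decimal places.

-0.330

First differences Δz: 6, -2, -5, 3, -3, 8, 0, -3
Mean of differences = 0.5000
Numerator Σ(Δz_t−Δz̄)(Δz_{t+1}−Δz̄) = -50.7500
Denominator Σ(Δz_t−Δz̄)² = 154.0000
r_1(Δz) = -50.7500 / 154.0000 = -0.330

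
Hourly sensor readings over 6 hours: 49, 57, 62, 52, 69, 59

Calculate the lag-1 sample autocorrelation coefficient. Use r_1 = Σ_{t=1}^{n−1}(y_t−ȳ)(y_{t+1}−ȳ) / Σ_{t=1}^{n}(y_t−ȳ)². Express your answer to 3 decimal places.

-0.289

Mean ȳ = (49 + 57 + 62 + 52 + 69 + 59)/6 = 58.0000
Σ(y_t−ȳ)(y_{t+1}−ȳ) = (9.0000) + (-4.0000) + (-24.0000) + (-66.0000) + (11.0000) = -74.0000
Denominator Σ(y_t−ȳ)² = 256.0000
r_1 = -74.0000 / 256.0000 = -0.289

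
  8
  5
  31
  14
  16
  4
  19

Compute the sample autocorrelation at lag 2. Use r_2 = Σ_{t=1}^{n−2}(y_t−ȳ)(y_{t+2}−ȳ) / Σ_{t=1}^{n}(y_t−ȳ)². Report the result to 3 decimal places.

Mean ȳ = (8 + 5 + 31 + 14 + 16 + 4 + 19)/7 = 13.8571
Deviations from mean: -5.8571, -8.8571, 17.1429, 0.1429, 2.1429, -9.8571, 5.1429
Σ(y_t−ȳ)(y_{t+2}−ȳ) = (-100.4082) + (-1.2653) + (36.7347) + (-1.4082) + (11.0204) = -55.3265
Denominator Σ(y_t−ȳ)² = 534.8571
r_2 = -55.3265 / 534.8571 = -0.103

-0.103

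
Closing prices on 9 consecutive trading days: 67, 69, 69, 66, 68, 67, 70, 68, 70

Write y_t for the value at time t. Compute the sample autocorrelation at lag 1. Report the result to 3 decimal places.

-0.275

Mean ȳ = (67 + 69 + 69 + 66 + 68 + 67 + 70 + 68 + 70)/9 = 68.2222
Numerator Σ_{t=1}^{8}(y_t−ȳ)(y_{t+1}−ȳ) = -4.2716
Denominator Σ(y_t−ȳ)² = 15.5556
r_1 = -4.2716 / 15.5556 = -0.275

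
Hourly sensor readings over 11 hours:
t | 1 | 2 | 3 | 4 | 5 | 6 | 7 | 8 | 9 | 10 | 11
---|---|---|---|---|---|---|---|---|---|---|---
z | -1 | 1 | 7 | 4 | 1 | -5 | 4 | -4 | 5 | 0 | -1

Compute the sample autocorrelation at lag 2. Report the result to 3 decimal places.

0.064

Mean z̄ = (-1 + 1 + 7 + 4 + 1 − 5 + 4 − 4 + 5 + 0 − 1)/11 = 1.0000
Numerator Σ_{t=1}^{9}(z_t−z̄)(z_{t+2}−z̄) = 9.0000
Denominator Σ(z_t−z̄)² = 140.0000
r_2 = 9.0000 / 140.0000 = 0.064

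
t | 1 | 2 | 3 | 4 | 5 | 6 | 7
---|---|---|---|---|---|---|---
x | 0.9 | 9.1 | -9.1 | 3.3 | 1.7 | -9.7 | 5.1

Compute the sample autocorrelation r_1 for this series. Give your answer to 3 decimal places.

Mean x̄ = (0.9 + 9.1 − 9.1 + 3.3 + 1.7 − 9.7 + 5.1)/7 = 0.1857
Deviations from mean: 0.7143, 8.9143, -9.2857, 3.1143, 1.5143, -9.8857, 4.9143
Σ(x_t−x̄)(x_{t+1}−x̄) = (6.3673) + (-82.7755) + (-28.9184) + (4.7159) + (-14.9698) + (-48.5812) = -164.1616
Denominator Σ(x_t−x̄)² = 300.0686
r_1 = -164.1616 / 300.0686 = -0.547

-0.547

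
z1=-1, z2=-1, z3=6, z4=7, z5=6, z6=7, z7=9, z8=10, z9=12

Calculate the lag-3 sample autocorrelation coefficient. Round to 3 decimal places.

0.011

Mean z̄ = (-1 − 1 + 6 + 7 + 6 + 7 + 9 + 10 + 12)/9 = 6.1111
Numerator Σ_{t=1}^{6}(z_t−z̄)(z_{t+3}−z̄) = 1.7407
Denominator Σ(z_t−z̄)² = 160.8889
r_3 = 1.7407 / 160.8889 = 0.011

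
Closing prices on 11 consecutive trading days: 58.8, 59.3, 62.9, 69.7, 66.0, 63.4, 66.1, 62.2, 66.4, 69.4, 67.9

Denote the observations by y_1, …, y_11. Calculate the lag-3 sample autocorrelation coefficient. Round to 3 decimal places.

Mean ȳ = (58.8 + 59.3 + 62.9 + 69.7 + 66.0 + 63.4 + 66.1 + 62.2 + 66.4 + 69.4 + 67.9)/11 = 64.7364
Numerator Σ_{t=1}^{8}(y_t−ȳ)(y_{t+3}−ȳ) = -34.2058
Denominator Σ(y_t−ȳ)² = 139.0055
r_3 = -34.2058 / 139.0055 = -0.246

-0.246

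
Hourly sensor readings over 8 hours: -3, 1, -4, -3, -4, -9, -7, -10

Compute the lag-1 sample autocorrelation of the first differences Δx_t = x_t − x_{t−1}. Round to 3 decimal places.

-0.622

First differences Δx: 4, -5, 1, -1, -5, 2, -3
Mean of differences = -1.0000
Numerator Σ(Δx_t−Δx̄)(Δx_{t+1}−Δx̄) = -46.0000
Denominator Σ(Δx_t−Δx̄)² = 74.0000
r_1(Δx) = -46.0000 / 74.0000 = -0.622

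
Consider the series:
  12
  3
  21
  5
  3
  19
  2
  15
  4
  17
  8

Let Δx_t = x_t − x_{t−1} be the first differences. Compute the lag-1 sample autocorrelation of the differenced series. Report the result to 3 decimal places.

First differences Δx: -9, 18, -16, -2, 16, -17, 13, -11, 13, -9
Mean of differences = -0.4000
Numerator Σ(Δx_t−Δx̄)(Δx_{t+1}−Δx̄) = -1340.5600
Denominator Σ(Δx_t−Δx̄)² = 1748.4000
r_1(Δx) = -1340.5600 / 1748.4000 = -0.767

-0.767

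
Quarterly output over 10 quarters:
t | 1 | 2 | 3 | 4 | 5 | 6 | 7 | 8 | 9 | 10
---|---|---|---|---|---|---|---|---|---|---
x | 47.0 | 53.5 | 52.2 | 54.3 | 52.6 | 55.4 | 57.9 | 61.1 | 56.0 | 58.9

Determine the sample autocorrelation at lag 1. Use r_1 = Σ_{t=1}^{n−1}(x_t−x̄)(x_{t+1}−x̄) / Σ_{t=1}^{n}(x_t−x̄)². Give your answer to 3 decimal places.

0.338

Mean x̄ = (47.0 + 53.5 + 52.2 + 54.3 + 52.6 + 55.4 + 57.9 + 61.1 + 56.0 + 58.9)/10 = 54.8900
Numerator Σ_{t=1}^{9}(x_t−x̄)(x_{t+1}−x̄) = 48.0479
Denominator Σ(x_t−x̄)² = 142.2090
r_1 = 48.0479 / 142.2090 = 0.338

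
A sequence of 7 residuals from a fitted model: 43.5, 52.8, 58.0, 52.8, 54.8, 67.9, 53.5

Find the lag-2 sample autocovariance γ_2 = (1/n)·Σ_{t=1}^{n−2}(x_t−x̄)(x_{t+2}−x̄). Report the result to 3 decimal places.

Mean x̄ = (43.5 + 52.8 + 58.0 + 52.8 + 54.8 + 67.9 + 53.5)/7 = 54.7571
Deviations: -11.2571, -1.9571, 3.2429, -1.9571, 0.0429, 13.1429, -1.2571
Σ_{t=1}^{5}(x_t−x̄)(x_{t+2}−x̄) = -58.3122
γ_2 = -58.3122 / 7 = -8.330

-8.330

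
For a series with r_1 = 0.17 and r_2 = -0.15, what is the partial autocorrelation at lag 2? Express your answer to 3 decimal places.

φ_{22} = (r_2 − r_1²) / (1 − r_1²)
r_1² = (0.17)² = 0.0289
Numerator = -0.15 − 0.0289 = -0.1789; denominator = 1 − 0.0289 = 0.9711
φ_{22} = -0.1789 / 0.9711 = -0.184

-0.184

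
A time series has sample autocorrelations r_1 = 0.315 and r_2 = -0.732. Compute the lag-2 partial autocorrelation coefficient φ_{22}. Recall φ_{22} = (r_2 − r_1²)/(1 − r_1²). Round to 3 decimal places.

-0.923

φ_{22} = (r_2 − r_1²) / (1 − r_1²)
r_1² = (0.315)² = 0.099225
Numerator = -0.732 − 0.0992 = -0.8312; denominator = 1 − 0.0992 = 0.9008
φ_{22} = -0.8312 / 0.9008 = -0.923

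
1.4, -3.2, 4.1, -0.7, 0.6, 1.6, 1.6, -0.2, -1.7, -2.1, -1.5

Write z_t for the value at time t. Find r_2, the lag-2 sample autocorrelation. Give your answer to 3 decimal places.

0.230

Mean z̄ = (1.4 − 3.2 + 4.1 − 0.7 + 0.6 + 1.6 + 1.6 − 0.2 − 1.7 − 2.1 − 1.5)/11 = -0.0091
Numerator Σ_{t=1}^{9}(z_t−z̄)(z_{t+2}−z̄) = 10.2580
Denominator Σ(z_t−z̄)² = 44.5691
r_2 = 10.2580 / 44.5691 = 0.230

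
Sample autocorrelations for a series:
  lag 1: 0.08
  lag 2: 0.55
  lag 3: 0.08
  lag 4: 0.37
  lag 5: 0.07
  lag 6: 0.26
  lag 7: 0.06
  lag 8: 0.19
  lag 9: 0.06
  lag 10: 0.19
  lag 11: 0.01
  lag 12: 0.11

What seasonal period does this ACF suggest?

2

The largest autocorrelation is r_2 = 0.55, with weaker echoes at lags 4 (0.37), 6 (0.26), 8 (0.19) and 10 (0.19); the remaining lags stay at or below 0.11.
The dominant spike at lag 2 indicates a seasonal period of 2.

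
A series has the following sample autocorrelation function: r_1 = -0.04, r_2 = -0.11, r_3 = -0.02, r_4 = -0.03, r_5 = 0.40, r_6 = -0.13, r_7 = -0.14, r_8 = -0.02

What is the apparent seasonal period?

5

The largest autocorrelation is r_5 = 0.40; the remaining lags stay at or below -0.02.
The dominant spike at lag 5 indicates a seasonal period of 5.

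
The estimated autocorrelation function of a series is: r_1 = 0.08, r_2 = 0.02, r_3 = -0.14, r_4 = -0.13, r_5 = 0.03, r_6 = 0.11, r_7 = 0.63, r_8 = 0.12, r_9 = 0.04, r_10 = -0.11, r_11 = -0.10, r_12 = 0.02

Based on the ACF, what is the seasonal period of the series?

7

The largest autocorrelation is r_7 = 0.63; the remaining lags stay at or below 0.12.
The dominant spike at lag 7 indicates a seasonal period of 7.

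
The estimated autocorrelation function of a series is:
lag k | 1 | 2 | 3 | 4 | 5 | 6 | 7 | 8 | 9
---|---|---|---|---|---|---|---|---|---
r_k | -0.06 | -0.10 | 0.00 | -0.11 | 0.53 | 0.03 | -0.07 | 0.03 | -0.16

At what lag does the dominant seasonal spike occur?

The largest autocorrelation is r_5 = 0.53; the remaining lags stay at or below 0.03.
The dominant spike at lag 5 indicates a seasonal period of 5.

5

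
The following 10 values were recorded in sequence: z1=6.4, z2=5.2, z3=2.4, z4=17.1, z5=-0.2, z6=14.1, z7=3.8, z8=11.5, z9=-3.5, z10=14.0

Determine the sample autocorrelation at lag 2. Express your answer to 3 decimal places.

Mean z̄ = (6.4 + 5.2 + 2.4 + 17.1 − 0.2 + 14.1 + 3.8 + 11.5 − 3.5 + 14.0)/10 = 7.0800
Numerator Σ_{t=1}^{8}(z_t−z̄)(z_{t+2}−z̄) = 208.9512
Denominator Σ(z_t−z̄)² = 418.6960
r_2 = 208.9512 / 418.6960 = 0.499

0.499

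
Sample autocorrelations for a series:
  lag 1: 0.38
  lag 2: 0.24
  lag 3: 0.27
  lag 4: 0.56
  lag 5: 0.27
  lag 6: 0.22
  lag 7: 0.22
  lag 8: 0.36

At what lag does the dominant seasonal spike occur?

4

The largest autocorrelation is r_4 = 0.56; the remaining lags stay at or below 0.38. The elevated value at lag 1 (0.38), dropping to 0.24 at lag 2, reflects decaying short-term dependence rather than seasonality.
The dominant spike at lag 4 indicates a seasonal period of 4.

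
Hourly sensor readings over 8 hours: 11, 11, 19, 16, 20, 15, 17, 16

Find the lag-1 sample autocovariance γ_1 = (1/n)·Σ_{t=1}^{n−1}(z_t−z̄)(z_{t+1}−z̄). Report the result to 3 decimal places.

0.701

Mean z̄ = (11 + 11 + 19 + 16 + 20 + 15 + 17 + 16)/8 = 15.6250
Σ_{t=1}^{7}(z_t−z̄)(z_{t+1}−z̄) = 5.6094
γ_1 = 5.6094 / 8 = 0.701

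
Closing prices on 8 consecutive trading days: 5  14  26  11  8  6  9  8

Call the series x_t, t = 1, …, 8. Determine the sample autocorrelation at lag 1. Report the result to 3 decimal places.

0.186

Mean x̄ = (5 + 14 + 26 + 11 + 8 + 6 + 9 + 8)/8 = 10.8750
Σ(x_t−x̄)(x_{t+1}−x̄) = (-18.3594) + (47.2656) + (1.8906) + (-0.3594) + (14.0156) + (9.1406) + (5.3906) = 58.9844
Denominator Σ(x_t−x̄)² = 316.8750
r_1 = 58.9844 / 316.8750 = 0.186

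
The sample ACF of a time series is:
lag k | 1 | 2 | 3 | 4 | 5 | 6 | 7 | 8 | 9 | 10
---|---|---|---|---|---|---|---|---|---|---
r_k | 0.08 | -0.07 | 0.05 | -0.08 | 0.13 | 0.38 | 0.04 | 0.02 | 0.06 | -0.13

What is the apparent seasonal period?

6

The largest autocorrelation is r_6 = 0.38; the remaining lags stay at or below 0.13.
The dominant spike at lag 6 indicates a seasonal period of 6.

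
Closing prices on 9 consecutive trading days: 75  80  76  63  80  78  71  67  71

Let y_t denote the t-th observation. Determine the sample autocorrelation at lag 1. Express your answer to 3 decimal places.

Mean ȳ = (75 + 80 + 76 + 63 + 80 + 78 + 71 + 67 + 71)/9 = 73.4444
Numerator Σ_{t=1}^{8}(y_t−ȳ)(y_{t+1}−ȳ) = -17.9753
Denominator Σ(y_t−ȳ)² = 278.2222
r_1 = -17.9753 / 278.2222 = -0.065

-0.065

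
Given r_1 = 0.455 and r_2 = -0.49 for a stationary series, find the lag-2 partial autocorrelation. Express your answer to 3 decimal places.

φ_{22} = (r_2 − r_1²) / (1 − r_1²)
r_1² = (0.455)² = 0.207025
Numerator = -0.49 − 0.2070 = -0.6970; denominator = 1 − 0.2070 = 0.7930
φ_{22} = -0.6970 / 0.7930 = -0.879

-0.879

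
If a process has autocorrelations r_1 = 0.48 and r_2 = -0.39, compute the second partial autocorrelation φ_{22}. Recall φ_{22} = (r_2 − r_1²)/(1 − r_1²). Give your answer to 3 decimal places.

φ_{22} = (r_2 − r_1²) / (1 − r_1²)
r_1² = (0.48)² = 0.2304
Numerator = -0.39 − 0.2304 = -0.6204; denominator = 1 − 0.2304 = 0.7696
φ_{22} = -0.6204 / 0.7696 = -0.806

-0.806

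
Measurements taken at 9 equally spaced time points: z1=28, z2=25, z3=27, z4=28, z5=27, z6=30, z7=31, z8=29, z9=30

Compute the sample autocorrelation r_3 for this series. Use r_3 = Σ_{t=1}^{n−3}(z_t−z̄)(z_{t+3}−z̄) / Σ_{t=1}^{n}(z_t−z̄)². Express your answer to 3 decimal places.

Mean z̄ = (28 + 25 + 27 + 28 + 27 + 30 + 31 + 29 + 30)/9 = 28.3333
Σ(z_t−z̄)(z_{t+3}−z̄) = (0.1111) + (4.4444) + (-2.2222) + (-0.8889) + (-0.8889) + (2.7778) = 3.3333
Denominator Σ(z_t−z̄)² = 28.0000
r_3 = 3.3333 / 28.0000 = 0.119

0.119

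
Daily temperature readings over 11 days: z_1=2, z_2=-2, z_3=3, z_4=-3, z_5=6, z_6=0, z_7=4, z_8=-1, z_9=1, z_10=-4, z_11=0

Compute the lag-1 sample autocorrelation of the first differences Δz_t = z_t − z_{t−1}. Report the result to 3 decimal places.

First differences Δz: -4, 5, -6, 9, -6, 4, -5, 2, -5, 4
Mean of differences = -0.2000
Numerator Σ(Δz_t−Δz̄)(Δz_{t+1}−Δz̄) = -242.4400
Denominator Σ(Δz_t−Δz̄)² = 279.6000
r_1(Δz) = -242.4400 / 279.6000 = -0.867

-0.867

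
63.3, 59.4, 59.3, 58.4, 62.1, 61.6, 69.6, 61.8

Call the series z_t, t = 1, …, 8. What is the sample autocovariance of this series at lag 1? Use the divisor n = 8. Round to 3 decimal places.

1.037

Mean z̄ = (63.3 + 59.4 + 59.3 + 58.4 + 62.1 + 61.6 + 69.6 + 61.8)/8 = 61.9375
Deviations: 1.3625, -2.5375, -2.6375, -3.5375, 0.1625, -0.3375, 7.6625, -0.1375
Σ_{t=1}^{7}(z_t−z̄)(z_{t+1}−z̄) = 8.2961
γ_1 = 8.2961 / 8 = 1.037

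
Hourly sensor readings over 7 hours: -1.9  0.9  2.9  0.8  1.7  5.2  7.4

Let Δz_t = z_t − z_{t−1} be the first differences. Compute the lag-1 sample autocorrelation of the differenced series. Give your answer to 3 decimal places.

0.065

First differences Δz: 2.8, 2.0, -2.1, 0.9, 3.5, 2.2
Mean of differences = 1.5500
Numerator Σ(Δz_t−Δz̄)(Δz_{t+1}−Δz̄) = 1.2925
Denominator Σ(Δz_t−Δz̄)² = 19.7350
r_1(Δz) = 1.2925 / 19.7350 = 0.065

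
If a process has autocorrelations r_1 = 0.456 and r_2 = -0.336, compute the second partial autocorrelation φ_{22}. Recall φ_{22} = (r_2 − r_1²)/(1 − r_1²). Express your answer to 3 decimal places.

φ_{22} = (r_2 − r_1²) / (1 − r_1²)
r_1² = (0.456)² = 0.207936
Numerator = -0.336 − 0.2079 = -0.5439; denominator = 1 − 0.2079 = 0.7921
φ_{22} = -0.5439 / 0.7921 = -0.687

-0.687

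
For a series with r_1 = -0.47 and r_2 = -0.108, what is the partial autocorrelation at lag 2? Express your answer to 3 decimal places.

φ_{22} = (r_2 − r_1²) / (1 − r_1²)
r_1² = (-0.47)² = 0.2209
Numerator = -0.108 − 0.2209 = -0.3289; denominator = 1 − 0.2209 = 0.7791
φ_{22} = -0.3289 / 0.7791 = -0.422

-0.422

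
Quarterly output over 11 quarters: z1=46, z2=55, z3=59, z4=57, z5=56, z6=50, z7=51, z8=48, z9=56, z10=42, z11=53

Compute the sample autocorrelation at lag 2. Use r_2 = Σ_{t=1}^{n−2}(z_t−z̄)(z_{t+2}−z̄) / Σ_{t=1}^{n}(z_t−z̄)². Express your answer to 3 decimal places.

0.124

Mean z̄ = (46 + 55 + 59 + 57 + 56 + 50 + 51 + 48 + 56 + 42 + 53)/11 = 52.0909
Numerator Σ_{t=1}^{9}(z_t−z̄)(z_{t+2}−z̄) = 33.8017
Denominator Σ(z_t−z̄)² = 272.9091
r_2 = 33.8017 / 272.9091 = 0.124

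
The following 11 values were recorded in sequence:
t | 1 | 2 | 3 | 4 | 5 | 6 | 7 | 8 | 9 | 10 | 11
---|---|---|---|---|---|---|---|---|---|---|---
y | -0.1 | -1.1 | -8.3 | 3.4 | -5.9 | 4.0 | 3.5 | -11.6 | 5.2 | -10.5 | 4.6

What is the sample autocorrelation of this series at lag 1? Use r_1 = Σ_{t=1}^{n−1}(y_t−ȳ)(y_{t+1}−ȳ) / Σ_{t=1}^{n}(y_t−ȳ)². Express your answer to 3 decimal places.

-0.697

Mean ȳ = (-0.1 − 1.1 − 8.3 + 3.4 − 5.9 + 4.0 + 3.5 − 11.6 + 5.2 − 10.5 + 4.6)/11 = -1.5273
Numerator Σ_{t=1}^{10}(y_t−ȳ)(y_{t+1}−ȳ) = -287.3235
Denominator Σ(y_t−ȳ)² = 412.0818
r_1 = -287.3235 / 412.0818 = -0.697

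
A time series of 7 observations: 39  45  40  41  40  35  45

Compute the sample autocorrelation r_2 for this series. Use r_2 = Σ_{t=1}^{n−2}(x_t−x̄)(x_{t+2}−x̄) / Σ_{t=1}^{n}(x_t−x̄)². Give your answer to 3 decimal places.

-0.024

Mean x̄ = (39 + 45 + 40 + 41 + 40 + 35 + 45)/7 = 40.7143
Deviations from mean: -1.7143, 4.2857, -0.7143, 0.2857, -0.7143, -5.7143, 4.2857
Σ(x_t−x̄)(x_{t+2}−x̄) = (1.2245) + (1.2245) + (0.5102) + (-1.6327) + (-3.0612) = -1.7347
Denominator Σ(x_t−x̄)² = 73.4286
r_2 = -1.7347 / 73.4286 = -0.024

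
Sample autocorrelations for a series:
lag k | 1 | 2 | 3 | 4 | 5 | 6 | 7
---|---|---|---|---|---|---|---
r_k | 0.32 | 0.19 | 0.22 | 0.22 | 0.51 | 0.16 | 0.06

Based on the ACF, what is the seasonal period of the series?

5

The largest autocorrelation is r_5 = 0.51; the remaining lags stay at or below 0.32. The elevated value at lag 1 (0.32), dropping to 0.19 at lag 2, reflects decaying short-term dependence rather than seasonality.
The dominant spike at lag 5 indicates a seasonal period of 5.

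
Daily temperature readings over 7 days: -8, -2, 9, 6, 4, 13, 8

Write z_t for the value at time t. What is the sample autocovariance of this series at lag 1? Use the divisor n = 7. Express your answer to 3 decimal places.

12.152

Mean z̄ = (-8 − 2 + 9 + 6 + 4 + 13 + 8)/7 = 4.2857
Deviations: -12.2857, -6.2857, 4.7143, 1.7143, -0.2857, 8.7143, 3.7143
Σ_{t=1}^{6}(z_t−z̄)(z_{t+1}−z̄) = 85.0612
γ_1 = 85.0612 / 7 = 12.152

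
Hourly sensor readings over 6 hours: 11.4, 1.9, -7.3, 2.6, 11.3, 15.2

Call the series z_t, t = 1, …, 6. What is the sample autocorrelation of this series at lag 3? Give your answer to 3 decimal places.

-0.468

Mean z̄ = (11.4 + 1.9 − 7.3 + 2.6 + 11.3 + 15.2)/6 = 5.8500
Deviations from mean: 5.5500, -3.9500, -13.1500, -3.2500, 5.4500, 9.3500
Σ(z_t−z̄)(z_{t+3}−z̄) = (-18.0375) + (-21.5275) + (-122.9525) = -162.5175
Denominator Σ(z_t−z̄)² = 347.0150
r_3 = -162.5175 / 347.0150 = -0.468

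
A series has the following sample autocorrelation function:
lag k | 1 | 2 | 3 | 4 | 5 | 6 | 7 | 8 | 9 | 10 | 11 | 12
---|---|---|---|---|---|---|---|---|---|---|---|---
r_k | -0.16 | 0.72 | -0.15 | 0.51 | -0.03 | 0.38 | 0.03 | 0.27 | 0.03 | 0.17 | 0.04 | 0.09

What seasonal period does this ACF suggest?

The largest autocorrelation is r_2 = 0.72, with weaker echoes at lags 4 (0.51), 6 (0.38), 8 (0.27) and 10 (0.17); the remaining lags stay at or below 0.09.
The dominant spike at lag 2 indicates a seasonal period of 2.

2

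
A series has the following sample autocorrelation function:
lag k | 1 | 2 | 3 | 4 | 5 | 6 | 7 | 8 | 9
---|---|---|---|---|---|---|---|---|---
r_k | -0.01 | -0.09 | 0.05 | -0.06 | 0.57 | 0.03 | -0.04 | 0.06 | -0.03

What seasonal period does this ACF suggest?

5

The largest autocorrelation is r_5 = 0.57; the remaining lags stay at or below 0.06.
The dominant spike at lag 5 indicates a seasonal period of 5.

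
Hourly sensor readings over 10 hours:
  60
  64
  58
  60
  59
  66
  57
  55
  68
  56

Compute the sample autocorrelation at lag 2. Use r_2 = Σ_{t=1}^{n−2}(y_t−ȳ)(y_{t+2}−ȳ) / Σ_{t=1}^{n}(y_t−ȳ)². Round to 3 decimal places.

-0.163

Mean ȳ = (60 + 64 + 58 + 60 + 59 + 66 + 57 + 55 + 68 + 56)/10 = 60.3000
Numerator Σ_{t=1}^{8}(y_t−ȳ)(y_{t+2}−ȳ) = -27.6800
Denominator Σ(y_t−ȳ)² = 170.1000
r_2 = -27.6800 / 170.1000 = -0.163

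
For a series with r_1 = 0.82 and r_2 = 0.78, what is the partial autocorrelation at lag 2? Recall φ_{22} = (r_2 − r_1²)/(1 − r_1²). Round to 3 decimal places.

0.328

φ_{22} = (r_2 − r_1²) / (1 − r_1²)
r_1² = (0.82)² = 0.6724
Numerator = 0.78 − 0.6724 = 0.1076; denominator = 1 − 0.6724 = 0.3276
φ_{22} = 0.1076 / 0.3276 = 0.328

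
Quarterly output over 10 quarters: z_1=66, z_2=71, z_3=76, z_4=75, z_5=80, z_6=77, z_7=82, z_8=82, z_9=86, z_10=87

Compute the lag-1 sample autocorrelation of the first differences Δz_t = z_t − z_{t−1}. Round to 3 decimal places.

First differences Δz: 5, 5, -1, 5, -3, 5, 0, 4, 1
Mean of differences = 2.3333
Numerator Σ(Δz_t−Δz̄)(Δz_{t+1}−Δz̄) = -51.4444
Denominator Σ(Δz_t−Δz̄)² = 78.0000
r_1(Δz) = -51.4444 / 78.0000 = -0.660

-0.660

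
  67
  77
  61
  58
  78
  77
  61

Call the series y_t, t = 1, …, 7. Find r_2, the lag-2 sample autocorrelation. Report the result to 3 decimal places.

Mean ȳ = (67 + 77 + 61 + 58 + 78 + 77 + 61)/7 = 68.4286
Numerator Σ_{t=1}^{5}(y_t−ȳ)(y_{t+2}−ȳ) = -310.3673
Denominator Σ(y_t−ȳ)² = 459.7143
r_2 = -310.3673 / 459.7143 = -0.675

-0.675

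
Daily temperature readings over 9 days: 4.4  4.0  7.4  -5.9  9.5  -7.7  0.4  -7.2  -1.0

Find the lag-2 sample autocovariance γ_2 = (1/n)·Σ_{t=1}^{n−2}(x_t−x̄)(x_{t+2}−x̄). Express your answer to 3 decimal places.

20.172

Mean x̄ = (4.4 + 4.0 + 7.4 − 5.9 + 9.5 − 7.7 + 0.4 − 7.2 − 1.0)/9 = 0.4333
Σ_{t=1}^{7}(x_t−x̄)(x_{t+2}−x̄) = 181.5511
γ_2 = 181.5511 / 9 = 20.172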